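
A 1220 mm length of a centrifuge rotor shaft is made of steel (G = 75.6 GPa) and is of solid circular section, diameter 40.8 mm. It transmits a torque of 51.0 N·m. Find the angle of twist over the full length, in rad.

0.00303 rad

J = πd⁴/32 = π(0.0408)⁴/32 = 2.720×10^-7 m⁴.
θ = T·L/(G·J) = 51.00 × 1.22 / (75.6×10⁹ × 2.720×10^-7) = 3.025×10^-3 rad.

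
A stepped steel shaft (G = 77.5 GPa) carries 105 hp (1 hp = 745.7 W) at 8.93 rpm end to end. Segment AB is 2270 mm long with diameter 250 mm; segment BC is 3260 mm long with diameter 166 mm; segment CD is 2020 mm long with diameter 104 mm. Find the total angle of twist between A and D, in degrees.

14.0°

ω = 2π·8.93/60 = 0.9351 rad/s, so T = P/ω = 105×745.7 / 0.9351 = 83730 N·m.
J_AB = π(0.250)⁴/32 = 3.83×10^-4 m⁴; J_BC = π(0.166)⁴/32 = 7.45×10^-5 m⁴; J_CD = π(0.104)⁴/32 = 1.15×10^-5 m⁴.
θ = (T/G)·Σ L_i/J_i = (83730/77.5×10⁹)·(2.27/3.83×10^-4 + 3.26/7.45×10^-5 + 2.02/1.15×10^-5) = 0.2437 rad.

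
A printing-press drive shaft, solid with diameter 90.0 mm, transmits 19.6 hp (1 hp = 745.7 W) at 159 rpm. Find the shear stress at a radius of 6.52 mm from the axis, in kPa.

889 kPa

ω = 2π·159/60 = 16.65 rad/s, so T = P/ω = 19.6×745.7 / 16.65 = 877.8 N·m.
J = πd⁴/32 = π(0.0900)⁴/32 = 6.441×10^-6 m⁴.
Shear stress varies linearly with radius: τ = T·r/J = 877.8 × 0.00652 / 6.441×10^-6 = 8.885×10^5 Pa.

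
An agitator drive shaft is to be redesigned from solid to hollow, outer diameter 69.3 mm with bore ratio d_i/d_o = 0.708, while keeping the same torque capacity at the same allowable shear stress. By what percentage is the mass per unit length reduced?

Equal τ_max and T ⇒ the solid shaft needs d_s³ = d_o³(1−k⁴), so d_s = 69.3·(1−0.708⁴)^(1/3) = 62.93 mm.
Area ratio A_h/A_s = d_o²(1−k²)/d_s² = (1−k²)/(1−k⁴)^(2/3) = 0.6049.
Mass saving = 1 − 0.6049 = 39.5 %.

39.5 %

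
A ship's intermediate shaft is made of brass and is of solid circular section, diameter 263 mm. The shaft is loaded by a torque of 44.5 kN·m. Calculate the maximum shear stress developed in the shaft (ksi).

J = πd⁴/32 = π(0.263)⁴/32 = 4.697×10^-4 m⁴.
τ_max = T·r/J = 44500 × 0.132 / 4.697×10^-4 = 1.246×10^7 Pa.

1.81 ksi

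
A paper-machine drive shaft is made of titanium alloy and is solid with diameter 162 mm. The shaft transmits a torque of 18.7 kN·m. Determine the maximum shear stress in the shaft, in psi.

3250 psi

J = πd⁴/32 = π(0.162)⁴/32 = 6.762×10^-5 m⁴.
τ_max = T·r/J = 18700 × 0.0810 / 6.762×10^-5 = 2.240×10^7 Pa.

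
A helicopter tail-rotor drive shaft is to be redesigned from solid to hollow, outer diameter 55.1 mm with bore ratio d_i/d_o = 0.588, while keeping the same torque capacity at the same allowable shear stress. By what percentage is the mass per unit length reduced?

Equal τ_max and T ⇒ the solid shaft needs d_s³ = d_o³(1−k⁴), so d_s = 55.1·(1−0.588⁴)^(1/3) = 52.81 mm.
Area ratio A_h/A_s = d_o²(1−k²)/d_s² = (1−k²)/(1−k⁴)^(2/3) = 0.7122.
Mass saving = 1 − 0.7122 = 28.8 %.

28.8 %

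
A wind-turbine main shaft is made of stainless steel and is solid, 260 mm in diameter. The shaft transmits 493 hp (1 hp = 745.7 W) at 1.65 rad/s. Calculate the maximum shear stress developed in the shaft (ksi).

9.36 ksi

ω = 1.65 rad/s, so T = P/ω = 493×745.7 / 1.650 = 222800 N·m.
J = πd⁴/32 = π(0.260)⁴/32 = 4.486×10^-4 m⁴.
τ_max = T·r/J = 222800 × 0.130 / 4.486×10^-4 = 6.456×10^7 Pa.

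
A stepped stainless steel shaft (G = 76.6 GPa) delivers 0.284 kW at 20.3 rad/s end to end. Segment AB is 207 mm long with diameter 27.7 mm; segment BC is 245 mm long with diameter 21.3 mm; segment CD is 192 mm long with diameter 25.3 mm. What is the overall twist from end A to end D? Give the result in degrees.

0.214°

ω = 20.3 rad/s, so T = P/ω = 0.284×10³ / 20.30 = 13.99 N·m.
J_AB = π(0.0277)⁴/32 = 5.78×10^-8 m⁴; J_BC = π(0.0213)⁴/32 = 2.02×10^-8 m⁴; J_CD = π(0.0253)⁴/32 = 4.02×10^-8 m⁴.
θ = (T/G)·Σ L_i/J_i = (13.99/76.6×10⁹)·(0.207/5.78×10^-8 + 0.245/2.02×10^-8 + 0.192/4.02×10^-8) = 3.740×10^-3 rad.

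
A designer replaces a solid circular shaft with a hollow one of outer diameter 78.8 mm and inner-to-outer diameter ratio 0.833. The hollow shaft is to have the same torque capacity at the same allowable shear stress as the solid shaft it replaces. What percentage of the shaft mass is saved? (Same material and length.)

52.6 %

Equal τ_max and T ⇒ the solid shaft needs d_s³ = d_o³(1−k⁴), so d_s = 78.8·(1−0.833⁴)^(1/3) = 63.31 mm.
Area ratio A_h/A_s = d_o²(1−k²)/d_s² = (1−k²)/(1−k⁴)^(2/3) = 0.4743.
Mass saving = 1 − 0.4743 = 52.6 %.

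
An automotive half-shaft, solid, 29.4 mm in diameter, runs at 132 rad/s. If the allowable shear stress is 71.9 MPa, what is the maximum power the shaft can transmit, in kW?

47.4 kW

J = πd⁴/32 = π(0.0294)⁴/32 = 7.335×10^-8 m⁴.
T_max = τ_allow·J/r = 7.19×10^7 × 7.335×10^-8 / 0.0147 = 358.8 N·m.
ω = 132 rad/s, so P_max = T_max·ω = 4.736×10^4 W.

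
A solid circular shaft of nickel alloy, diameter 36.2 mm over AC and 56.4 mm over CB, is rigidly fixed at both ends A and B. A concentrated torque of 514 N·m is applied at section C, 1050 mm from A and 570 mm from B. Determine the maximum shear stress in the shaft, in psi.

1940 psi

Compatibility: T_A·a/J_AC = T_B·b/J_CB with T_A + T_B = T₀.
J_AC = 1.69×10^-7 m⁴, J_CB = 9.93×10^-7 m⁴, so T_A = T₀·(J_AC/a)/((J_AC/a)+(J_CB/b)) = 43.36 N·m, T_B = 470.6 N·m.
τ in each portion: τ_AC = 4.66×10^6 Pa, τ_CB = 1.34×10^7 Pa; maximum is in CB.
τ_max = T_CB·r/J = 470.6·0.0282/9.93×10^-7 = 1.336×10^7 Pa.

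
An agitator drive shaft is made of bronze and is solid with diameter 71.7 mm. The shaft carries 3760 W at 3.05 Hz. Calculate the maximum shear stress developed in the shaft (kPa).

2710 kPa

ω = 2π·3.05 = 19.16 rad/s, so T = P/ω = 3760 / 19.16 = 196.2 N·m.
J = πd⁴/32 = π(0.0717)⁴/32 = 2.595×10^-6 m⁴.
τ_max = T·r/J = 196.2 × 0.0358 / 2.595×10^-6 = 2.711×10^6 Pa.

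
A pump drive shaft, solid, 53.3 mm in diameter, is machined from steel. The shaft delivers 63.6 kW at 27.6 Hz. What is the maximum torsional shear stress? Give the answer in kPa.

ω = 2π·27.6 = 173.4 rad/s, so T = P/ω = 63.6×10³ / 173.4 = 366.7 N·m.
J = πd⁴/32 = π(0.0533)⁴/32 = 7.923×10^-7 m⁴.
τ_max = T·r/J = 366.7 × 0.0267 / 7.923×10^-7 = 1.234×10^7 Pa.

12300 kPa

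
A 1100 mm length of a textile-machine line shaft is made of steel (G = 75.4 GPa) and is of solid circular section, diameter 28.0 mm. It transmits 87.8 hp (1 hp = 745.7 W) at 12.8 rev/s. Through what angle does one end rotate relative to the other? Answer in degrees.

11.3°

ω = 2π·12.8 = 80.42 rad/s, so T = P/ω = 87.8×745.7 / 80.42 = 814.1 N·m.
J = πd⁴/32 = π(0.0280)⁴/32 = 6.034×10^-8 m⁴.
θ = T·L/(G·J) = 814.1 × 1.10 / (75.4×10⁹ × 6.034×10^-8) = 0.1968 rad.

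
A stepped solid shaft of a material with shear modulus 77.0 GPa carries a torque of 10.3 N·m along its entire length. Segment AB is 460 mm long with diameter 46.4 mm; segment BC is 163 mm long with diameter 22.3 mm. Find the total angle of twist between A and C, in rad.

0.00103 rad

J_AB = π(0.0464)⁴/32 = 4.55×10^-7 m⁴; J_BC = π(0.0223)⁴/32 = 2.43×10^-8 m⁴.
θ = (T/G)·Σ L_i/J_i = (10.30/77.0×10⁹)·(0.460/4.55×10^-7 + 0.163/2.43×10^-8) = 1.033×10^-3 rad.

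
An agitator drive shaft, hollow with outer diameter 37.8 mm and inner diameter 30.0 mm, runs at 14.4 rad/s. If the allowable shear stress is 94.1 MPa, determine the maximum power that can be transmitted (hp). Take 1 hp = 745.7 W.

11.6 hp

J = π(d_o⁴ − d_i⁴)/32 = π(0.0378⁴ − 0.0300⁴)/32 = 1.209×10^-7 m⁴.
T_max = τ_allow·J/r = 9.41×10^7 × 1.209×10^-7 / 0.0189 = 602.0 N·m.
ω = 14.4 rad/s, so P_max = T_max·ω = 8669 W.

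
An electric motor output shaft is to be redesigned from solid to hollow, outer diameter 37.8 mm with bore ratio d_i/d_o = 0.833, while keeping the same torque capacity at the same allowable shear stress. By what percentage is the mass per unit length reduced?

Equal τ_max and T ⇒ the solid shaft needs d_s³ = d_o³(1−k⁴), so d_s = 37.8·(1−0.833⁴)^(1/3) = 30.37 mm.
Area ratio A_h/A_s = d_o²(1−k²)/d_s² = (1−k²)/(1−k⁴)^(2/3) = 0.4743.
Mass saving = 1 − 0.4743 = 52.6 %.

52.6 %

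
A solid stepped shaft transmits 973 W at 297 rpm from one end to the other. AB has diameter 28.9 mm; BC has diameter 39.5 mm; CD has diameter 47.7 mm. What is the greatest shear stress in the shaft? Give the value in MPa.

ω = 2π·297/60 = 31.10 rad/s, so T = P/ω = 973 / 31.10 = 31.28 N·m.
Under the same torque, τ_max = 16T/(πd³) is largest where d is smallest — segment AB (d = 28.9 mm).
τ_max = 16·31.28/(π·(0.0289)³) = 6.601×10^6 Pa.

6.60 MPa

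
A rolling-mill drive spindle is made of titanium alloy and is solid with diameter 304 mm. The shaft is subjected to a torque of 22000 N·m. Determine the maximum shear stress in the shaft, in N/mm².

J = πd⁴/32 = π(0.304)⁴/32 = 8.385×10^-4 m⁴.
τ_max = T·r/J = 22000 × 0.152 / 8.385×10^-4 = 3.988×10^6 Pa.

3.99 N/mm²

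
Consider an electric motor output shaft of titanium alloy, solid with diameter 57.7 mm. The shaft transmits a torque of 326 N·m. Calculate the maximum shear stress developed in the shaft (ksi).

J = πd⁴/32 = π(0.0577)⁴/32 = 1.088×10^-6 m⁴.
τ_max = T·r/J = 326.0 × 0.0289 / 1.088×10^-6 = 8.643×10^6 Pa.

1.25 ksi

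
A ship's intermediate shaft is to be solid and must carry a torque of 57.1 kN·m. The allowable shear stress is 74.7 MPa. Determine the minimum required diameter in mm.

157 mm

For a solid shaft τ_max = 16T/(πd³), so d = (16T/(π τ_allow))^(1/3) = (16·57100/(π·7.47×10^7))^(1/3) = 0.1573 m.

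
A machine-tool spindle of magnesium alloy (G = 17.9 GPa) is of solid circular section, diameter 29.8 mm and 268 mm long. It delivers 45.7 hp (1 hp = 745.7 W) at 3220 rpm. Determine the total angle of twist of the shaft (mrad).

ω = 2π·3220/60 = 337.2 rad/s, so T = P/ω = 45.7×745.7 / 337.2 = 101.1 N·m.
J = πd⁴/32 = π(0.0298)⁴/32 = 7.742×10^-8 m⁴.
θ = T·L/(G·J) = 101.1 × 0.268 / (17.9×10⁹ × 7.742×10^-8) = 0.01954 rad.

19.5 mrad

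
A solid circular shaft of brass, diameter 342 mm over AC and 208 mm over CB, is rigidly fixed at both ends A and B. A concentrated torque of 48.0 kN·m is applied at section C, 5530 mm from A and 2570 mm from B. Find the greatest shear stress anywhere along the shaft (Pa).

6.18e6 Pa

Compatibility: T_A·a/J_AC = T_B·b/J_CB with T_A + T_B = T₀.
J_AC = 1.34×10^-3 m⁴, J_CB = 1.84×10^-4 m⁴, so T_A = T₀·(J_AC/a)/((J_AC/a)+(J_CB/b)) = 37080 N·m, T_B = 10920 N·m.
τ in each portion: τ_AC = 4.72×10^6 Pa, τ_CB = 6.18×10^6 Pa; maximum is in CB.
τ_max = T_CB·r/J = 10920·0.104/1.84×10^-4 = 6.179×10^6 Pa.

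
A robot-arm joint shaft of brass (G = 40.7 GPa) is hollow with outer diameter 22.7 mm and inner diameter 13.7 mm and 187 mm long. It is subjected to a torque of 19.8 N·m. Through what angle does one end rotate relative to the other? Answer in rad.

0.00402 rad

J = π(d_o⁴ − d_i⁴)/32 = π(0.0227⁴ − 0.0137⁴)/32 = 2.261×10^-8 m⁴.
θ = T·L/(G·J) = 19.80 × 0.187 / (40.7×10⁹ × 2.261×10^-8) = 4.024×10^-3 rad.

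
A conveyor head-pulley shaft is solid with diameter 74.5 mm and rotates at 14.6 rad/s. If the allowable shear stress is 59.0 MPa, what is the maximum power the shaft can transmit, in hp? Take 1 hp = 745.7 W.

93.8 hp

J = πd⁴/32 = π(0.0745)⁴/32 = 3.024×10^-6 m⁴.
T_max = τ_allow·J/r = 5.90×10^7 × 3.024×10^-6 / 0.0372 = 4790 N·m.
ω = 14.6 rad/s, so P_max = T_max·ω = 6.994×10^4 W.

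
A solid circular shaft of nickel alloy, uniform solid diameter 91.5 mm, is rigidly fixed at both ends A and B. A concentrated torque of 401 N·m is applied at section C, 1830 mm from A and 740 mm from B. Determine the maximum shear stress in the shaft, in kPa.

With uniform GJ and both ends fixed, compatibility θ_AC = θ_CB gives T_A·a = T_B·b, together with T_A + T_B = T₀.
T_A = T₀·b/(a+b) = 401.0·740/2570 = 115.5 N·m; T_B = 285.5 N·m.
τ in each portion: τ_AC = 7.68×10^5 Pa, τ_CB = 1.90×10^6 Pa; maximum is in CB.
τ_max = T_CB·r/J = 285.5·0.0457/6.88×10^-6 = 1.898×10^6 Pa.

1900 kPa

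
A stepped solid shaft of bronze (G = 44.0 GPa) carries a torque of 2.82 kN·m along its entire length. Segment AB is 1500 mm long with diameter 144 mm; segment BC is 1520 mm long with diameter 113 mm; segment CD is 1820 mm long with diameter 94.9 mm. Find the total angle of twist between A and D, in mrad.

23.0 mrad

J_AB = π(0.144)⁴/32 = 4.22×10^-5 m⁴; J_BC = π(0.113)⁴/32 = 1.60×10^-5 m⁴; J_CD = π(0.0949)⁴/32 = 7.96×10^-6 m⁴.
θ = (T/G)·Σ L_i/J_i = (2820/44.0×10⁹)·(1.50/4.22×10^-5 + 1.52/1.60×10^-5 + 1.82/7.96×10^-6) = 0.02301 rad.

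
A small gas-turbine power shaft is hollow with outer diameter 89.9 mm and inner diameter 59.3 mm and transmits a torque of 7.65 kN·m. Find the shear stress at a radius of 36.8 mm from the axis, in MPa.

54.2 MPa

J = π(d_o⁴ − d_i⁴)/32 = π(0.0899⁴ − 0.0593⁴)/32 = 5.199×10^-6 m⁴.
Shear stress varies linearly with radius: τ = T·r/J = 7650 × 0.0368 / 5.199×10^-6 = 5.415×10^7 Pa.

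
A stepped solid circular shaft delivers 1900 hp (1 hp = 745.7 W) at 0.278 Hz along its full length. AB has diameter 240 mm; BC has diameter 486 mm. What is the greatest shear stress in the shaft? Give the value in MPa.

299 MPa

ω = 2π·0.278 = 1.747 rad/s, so T = P/ω = 1900×745.7 / 1.747 = 811100 N·m.
Under the same torque, τ_max = 16T/(πd³) is largest where d is smallest — segment AB (d = 240 mm).
τ_max = 16·811100/(π·(0.240)³) = 2.988×10^8 Pa.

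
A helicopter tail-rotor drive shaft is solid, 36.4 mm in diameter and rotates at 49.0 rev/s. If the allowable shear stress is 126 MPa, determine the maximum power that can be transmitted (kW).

J = πd⁴/32 = π(0.0364)⁴/32 = 1.723×10^-7 m⁴.
T_max = τ_allow·J/r = 1.26×10^8 × 1.723×10^-7 / 0.0182 = 1193 N·m.
ω = 2π·49.0 = 307.9 rad/s, so P_max = T_max·ω = 3.674×10^5 W.

367 kW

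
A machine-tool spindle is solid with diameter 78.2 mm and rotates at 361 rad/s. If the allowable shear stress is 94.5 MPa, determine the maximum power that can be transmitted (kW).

J = πd⁴/32 = π(0.0782)⁴/32 = 3.671×10^-6 m⁴.
T_max = τ_allow·J/r = 9.45×10^7 × 3.671×10^-6 / 0.0391 = 8873 N·m.
ω = 361 rad/s, so P_max = T_max·ω = 3.203×10^6 W.

3200 kW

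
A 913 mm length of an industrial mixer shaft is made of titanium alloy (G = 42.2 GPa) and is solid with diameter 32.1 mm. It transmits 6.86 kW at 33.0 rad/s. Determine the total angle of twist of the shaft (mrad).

43.1 mrad

ω = 33.0 rad/s, so T = P/ω = 6.86×10³ / 33.00 = 207.9 N·m.
J = πd⁴/32 = π(0.0321)⁴/32 = 1.042×10^-7 m⁴.
θ = T·L/(G·J) = 207.9 × 0.913 / (42.2×10⁹ × 1.042×10^-7) = 0.04315 rad.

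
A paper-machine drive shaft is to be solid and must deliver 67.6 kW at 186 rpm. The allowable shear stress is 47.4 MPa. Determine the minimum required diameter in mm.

ω = 2π·186/60 = 19.48 rad/s, so T = P/ω = 67.6×10³ / 19.48 = 3471 N·m.
For a solid shaft τ_max = 16T/(πd³), so d = (16T/(π τ_allow))^(1/3) = (16·3471/(π·4.74×10^7))^(1/3) = 0.07198 m.

72.0 mm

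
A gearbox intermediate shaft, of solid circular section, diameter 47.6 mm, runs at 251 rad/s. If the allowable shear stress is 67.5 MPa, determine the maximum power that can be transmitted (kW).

J = πd⁴/32 = π(0.0476)⁴/32 = 5.040×10^-7 m⁴.
T_max = τ_allow·J/r = 6.75×10^7 × 5.040×10^-7 / 0.0238 = 1429 N·m.
ω = 251 rad/s, so P_max = T_max·ω = 3.588×10^5 W.

359 kW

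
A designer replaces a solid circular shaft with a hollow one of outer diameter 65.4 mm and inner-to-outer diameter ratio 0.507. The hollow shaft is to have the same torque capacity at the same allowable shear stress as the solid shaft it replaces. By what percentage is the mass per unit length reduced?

Equal τ_max and T ⇒ the solid shaft needs d_s³ = d_o³(1−k⁴), so d_s = 65.4·(1−0.507⁴)^(1/3) = 63.93 mm.
Area ratio A_h/A_s = d_o²(1−k²)/d_s² = (1−k²)/(1−k⁴)^(2/3) = 0.7776.
Mass saving = 1 − 0.7776 = 22.2 %.

22.2 %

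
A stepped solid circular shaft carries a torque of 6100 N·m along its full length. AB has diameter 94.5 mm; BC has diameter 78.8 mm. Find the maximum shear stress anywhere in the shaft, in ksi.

9.21 ksi

Under the same torque, τ_max = 16T/(πd³) is largest where d is smallest — segment BC (d = 78.8 mm).
τ_max = 16·6100/(π·(0.0788)³) = 6.349×10^7 Pa.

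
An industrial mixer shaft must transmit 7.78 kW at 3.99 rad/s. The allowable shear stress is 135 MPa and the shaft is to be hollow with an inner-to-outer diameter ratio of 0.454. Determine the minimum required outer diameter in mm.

42.5 mm

ω = 3.99 rad/s, so T = P/ω = 7.78×10³ / 3.990 = 1950 N·m.
For a hollow shaft with d_i/d_o = 0.454: τ_max = 16T/(π d_o³ (1−k⁴)), so d_o = [16T/(π τ_allow (1−k⁴))]^(1/3) = [16·1950/(π·1.35×10^8·0.9575)]^(1/3) = 0.04251 m.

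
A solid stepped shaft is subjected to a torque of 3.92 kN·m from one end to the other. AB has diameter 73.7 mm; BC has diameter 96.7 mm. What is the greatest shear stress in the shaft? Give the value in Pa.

Under the same torque, τ_max = 16T/(πd³) is largest where d is smallest — segment AB (d = 73.7 mm).
τ_max = 16·3920/(π·(0.0737)³) = 4.987×10^7 Pa.

4.99e7 Pa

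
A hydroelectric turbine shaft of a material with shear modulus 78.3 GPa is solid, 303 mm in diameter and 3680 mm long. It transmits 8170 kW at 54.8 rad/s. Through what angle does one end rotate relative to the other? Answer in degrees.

0.485°

ω = 54.8 rad/s, so T = P/ω = 8170×10³ / 54.80 = 149100 N·m.
J = πd⁴/32 = π(0.303)⁴/32 = 8.275×10^-4 m⁴.
θ = T·L/(G·J) = 149100 × 3.68 / (78.3×10⁹ × 8.275×10^-4) = 8.468×10^-3 rad.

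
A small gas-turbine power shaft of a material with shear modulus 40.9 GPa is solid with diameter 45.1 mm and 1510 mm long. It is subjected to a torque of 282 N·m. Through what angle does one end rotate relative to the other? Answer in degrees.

1.47°

J = πd⁴/32 = π(0.0451)⁴/32 = 4.062×10^-7 m⁴.
θ = T·L/(G·J) = 282.0 × 1.51 / (40.9×10⁹ × 4.062×10^-7) = 0.02563 rad.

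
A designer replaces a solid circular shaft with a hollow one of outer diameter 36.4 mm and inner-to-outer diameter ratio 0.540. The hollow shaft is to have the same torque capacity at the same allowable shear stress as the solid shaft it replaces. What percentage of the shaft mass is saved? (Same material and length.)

Equal τ_max and T ⇒ the solid shaft needs d_s³ = d_o³(1−k⁴), so d_s = 36.4·(1−0.540⁴)^(1/3) = 35.34 mm.
Area ratio A_h/A_s = d_o²(1−k²)/d_s² = (1−k²)/(1−k⁴)^(2/3) = 0.7516.
Mass saving = 1 − 0.7516 = 24.8 %.

24.8 %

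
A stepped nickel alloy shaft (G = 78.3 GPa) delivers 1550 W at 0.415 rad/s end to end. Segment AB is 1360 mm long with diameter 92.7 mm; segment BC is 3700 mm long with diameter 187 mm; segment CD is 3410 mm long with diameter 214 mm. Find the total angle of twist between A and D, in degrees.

0.642°

ω = 0.415 rad/s, so T = P/ω = 1550 / 0.4150 = 3735 N·m.
J_AB = π(0.0927)⁴/32 = 7.25×10^-6 m⁴; J_BC = π(0.187)⁴/32 = 1.20×10^-4 m⁴; J_CD = π(0.214)⁴/32 = 2.06×10^-4 m⁴.
θ = (T/G)·Σ L_i/J_i = (3735/78.3×10⁹)·(1.36/7.25×10^-6 + 3.70/1.20×10^-4 + 3.41/2.06×10^-4) = 0.01121 rad.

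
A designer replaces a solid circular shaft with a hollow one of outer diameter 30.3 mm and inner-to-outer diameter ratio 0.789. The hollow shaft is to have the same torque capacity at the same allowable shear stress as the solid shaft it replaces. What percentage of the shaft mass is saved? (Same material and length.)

Equal τ_max and T ⇒ the solid shaft needs d_s³ = d_o³(1−k⁴), so d_s = 30.3·(1−0.789⁴)^(1/3) = 25.73 mm.
Area ratio A_h/A_s = d_o²(1−k²)/d_s² = (1−k²)/(1−k⁴)^(2/3) = 0.5234.
Mass saving = 1 − 0.5234 = 47.7 %.

47.7 %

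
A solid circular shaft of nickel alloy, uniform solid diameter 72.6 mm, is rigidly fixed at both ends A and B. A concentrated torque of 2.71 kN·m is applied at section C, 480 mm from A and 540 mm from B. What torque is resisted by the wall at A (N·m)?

With uniform GJ and both ends fixed, compatibility θ_AC = θ_CB gives T_A·a = T_B·b, together with T_A + T_B = T₀.
T_A = T₀·b/(a+b) = 2710·540/1020 = 1435 N·m; T_B = 1275 N·m.

1430 N·m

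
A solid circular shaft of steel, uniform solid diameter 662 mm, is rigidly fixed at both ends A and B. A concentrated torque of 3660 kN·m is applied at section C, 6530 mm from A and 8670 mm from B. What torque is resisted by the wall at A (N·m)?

With uniform GJ and both ends fixed, compatibility θ_AC = θ_CB gives T_A·a = T_B·b, together with T_A + T_B = T₀.
T_A = T₀·b/(a+b) = 3.660e6·8670/15200 = 2.088e6 N·m; T_B = 1.572e6 N·m.

2.09e6 N·m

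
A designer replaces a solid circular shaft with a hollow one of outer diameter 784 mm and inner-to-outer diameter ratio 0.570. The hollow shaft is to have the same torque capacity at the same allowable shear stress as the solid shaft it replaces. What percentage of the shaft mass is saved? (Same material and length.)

Equal τ_max and T ⇒ the solid shaft needs d_s³ = d_o³(1−k⁴), so d_s = 784·(1−0.570⁴)^(1/3) = 755.4 mm.
Area ratio A_h/A_s = d_o²(1−k²)/d_s² = (1−k²)/(1−k⁴)^(2/3) = 0.7272.
Mass saving = 1 − 0.7272 = 27.3 %.

27.3 %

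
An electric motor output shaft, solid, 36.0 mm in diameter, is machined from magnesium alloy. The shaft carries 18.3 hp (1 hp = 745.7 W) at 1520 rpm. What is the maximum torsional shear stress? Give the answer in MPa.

9.36 MPa

ω = 2π·1520/60 = 159.2 rad/s, so T = P/ω = 18.3×745.7 / 159.2 = 85.73 N·m.
J = πd⁴/32 = π(0.0360)⁴/32 = 1.649×10^-7 m⁴.
τ_max = T·r/J = 85.73 × 0.0180 / 1.649×10^-7 = 9.358×10^6 Pa.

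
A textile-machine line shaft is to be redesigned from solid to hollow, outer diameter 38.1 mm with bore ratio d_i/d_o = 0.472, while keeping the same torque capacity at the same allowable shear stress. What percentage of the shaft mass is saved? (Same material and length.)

Equal τ_max and T ⇒ the solid shaft needs d_s³ = d_o³(1−k⁴), so d_s = 38.1·(1−0.472⁴)^(1/3) = 37.46 mm.
Area ratio A_h/A_s = d_o²(1−k²)/d_s² = (1−k²)/(1−k⁴)^(2/3) = 0.8040.
Mass saving = 1 − 0.8040 = 19.6 %.

19.6 %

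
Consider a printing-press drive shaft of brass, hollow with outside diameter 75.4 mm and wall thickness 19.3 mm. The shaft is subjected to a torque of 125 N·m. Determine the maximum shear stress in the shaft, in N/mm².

J = π(d_o⁴ − d_i⁴)/32 = π(0.0754⁴ − 0.0368⁴)/32 = 2.993×10^-6 m⁴.
τ_max = T·r/J = 125.0 × 0.0377 / 2.993×10^-6 = 1.574×10^6 Pa.

1.57 N/mm²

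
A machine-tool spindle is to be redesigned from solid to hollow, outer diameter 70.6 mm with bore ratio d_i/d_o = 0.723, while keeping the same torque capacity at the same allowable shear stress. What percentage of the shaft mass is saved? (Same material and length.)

Equal τ_max and T ⇒ the solid shaft needs d_s³ = d_o³(1−k⁴), so d_s = 70.6·(1−0.723⁴)^(1/3) = 63.47 mm.
Area ratio A_h/A_s = d_o²(1−k²)/d_s² = (1−k²)/(1−k⁴)^(2/3) = 0.5904.
Mass saving = 1 − 0.5904 = 41.0 %.

41.0 %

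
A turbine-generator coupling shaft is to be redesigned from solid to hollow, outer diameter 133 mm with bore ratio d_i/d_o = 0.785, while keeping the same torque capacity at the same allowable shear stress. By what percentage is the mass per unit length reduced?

Equal τ_max and T ⇒ the solid shaft needs d_s³ = d_o³(1−k⁴), so d_s = 133·(1−0.785⁴)^(1/3) = 113.4 mm.
Area ratio A_h/A_s = d_o²(1−k²)/d_s² = (1−k²)/(1−k⁴)^(2/3) = 0.5277.
Mass saving = 1 − 0.5277 = 47.2 %.

47.2 %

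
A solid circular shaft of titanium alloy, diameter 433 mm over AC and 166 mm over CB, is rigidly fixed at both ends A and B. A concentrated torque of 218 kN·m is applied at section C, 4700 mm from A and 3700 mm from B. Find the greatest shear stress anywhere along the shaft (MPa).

13.3 MPa

Compatibility: T_A·a/J_AC = T_B·b/J_CB with T_A + T_B = T₀.
J_AC = 3.45×10^-3 m⁴, J_CB = 7.45×10^-5 m⁴, so T_A = T₀·(J_AC/a)/((J_AC/a)+(J_CB/b)) = 212200 N·m, T_B = 5822 N·m.
τ in each portion: τ_AC = 1.33×10^7 Pa, τ_CB = 6.48×10^6 Pa; maximum is in AC.
τ_max = T_AC·r/J = 212200·0.216/3.45×10^-3 = 1.331×10^7 Pa.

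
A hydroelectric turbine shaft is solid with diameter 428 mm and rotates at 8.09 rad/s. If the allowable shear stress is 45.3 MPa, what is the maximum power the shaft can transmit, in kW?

5640 kW

J = πd⁴/32 = π(0.428)⁴/32 = 3.294×10^-3 m⁴.
T_max = τ_allow·J/r = 4.53×10^7 × 3.294×10^-3 / 0.214 = 697400 N·m.
ω = 8.09 rad/s, so P_max = T_max·ω = 5.642×10^6 W.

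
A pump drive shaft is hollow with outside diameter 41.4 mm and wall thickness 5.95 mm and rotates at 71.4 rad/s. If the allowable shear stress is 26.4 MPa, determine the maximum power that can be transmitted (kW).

19.5 kW

J = π(d_o⁴ − d_i⁴)/32 = π(0.0414⁴ − 0.0295⁴)/32 = 2.141×10^-7 m⁴.
T_max = τ_allow·J/r = 2.64×10^7 × 2.141×10^-7 / 0.0207 = 273.0 N·m.
ω = 71.4 rad/s, so P_max = T_max·ω = 1.949×10^4 W.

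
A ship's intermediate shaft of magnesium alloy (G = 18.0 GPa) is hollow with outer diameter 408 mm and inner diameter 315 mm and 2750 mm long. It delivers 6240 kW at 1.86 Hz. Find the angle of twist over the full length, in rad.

ω = 2π·1.86 = 11.69 rad/s, so T = P/ω = 6240×10³ / 11.69 = 533900 N·m.
J = π(d_o⁴ − d_i⁴)/32 = π(0.408⁴ − 0.315⁴)/32 = 1.754×10^-3 m⁴.
θ = T·L/(G·J) = 533900 × 2.75 / (18.0×10⁹ × 1.754×10^-3) = 0.04651 rad.

0.0465 rad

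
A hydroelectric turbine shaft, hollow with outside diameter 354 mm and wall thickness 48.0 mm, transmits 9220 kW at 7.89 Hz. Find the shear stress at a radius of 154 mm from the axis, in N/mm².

25.9 N/mm²

ω = 2π·7.89 = 49.57 rad/s, so T = P/ω = 9220×10³ / 49.57 = 186000 N·m.
J = π(d_o⁴ − d_i⁴)/32 = π(0.354⁴ − 0.258⁴)/32 = 1.107×10^-3 m⁴.
Shear stress varies linearly with radius: τ = T·r/J = 186000 × 0.154 / 1.107×10^-3 = 2.588×10^7 Pa.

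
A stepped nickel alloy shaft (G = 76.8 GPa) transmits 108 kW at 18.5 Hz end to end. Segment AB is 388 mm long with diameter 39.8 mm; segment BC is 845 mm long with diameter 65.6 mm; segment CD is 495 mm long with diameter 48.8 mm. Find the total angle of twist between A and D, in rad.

0.0354 rad

ω = 2π·18.5 = 116.2 rad/s, so T = P/ω = 108×10³ / 116.2 = 929.1 N·m.
J_AB = π(0.0398)⁴/32 = 2.46×10^-7 m⁴; J_BC = π(0.0656)⁴/32 = 1.82×10^-6 m⁴; J_CD = π(0.0488)⁴/32 = 5.57×10^-7 m⁴.
θ = (T/G)·Σ L_i/J_i = (929.1/76.8×10⁹)·(0.388/2.46×10^-7 + 0.845/1.82×10^-6 + 0.495/5.57×10^-7) = 0.03543 rad.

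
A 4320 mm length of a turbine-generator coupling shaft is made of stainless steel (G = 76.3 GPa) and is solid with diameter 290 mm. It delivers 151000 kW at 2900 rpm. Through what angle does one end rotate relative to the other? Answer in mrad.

ω = 2π·2900/60 = 303.7 rad/s, so T = P/ω = 151000×10³ / 303.7 = 497200 N·m.
J = πd⁴/32 = π(0.290)⁴/32 = 6.944×10^-4 m⁴.
θ = T·L/(G·J) = 497200 × 4.32 / (76.3×10⁹ × 6.944×10^-4) = 0.04054 rad.

40.5 mrad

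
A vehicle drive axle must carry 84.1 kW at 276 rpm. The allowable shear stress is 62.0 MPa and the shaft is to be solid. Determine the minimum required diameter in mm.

62.1 mm

ω = 2π·276/60 = 28.90 rad/s, so T = P/ω = 84.1×10³ / 28.90 = 2910 N·m.
For a solid shaft τ_max = 16T/(πd³), so d = (16T/(π τ_allow))^(1/3) = (16·2910/(π·6.20×10^7))^(1/3) = 0.06206 m.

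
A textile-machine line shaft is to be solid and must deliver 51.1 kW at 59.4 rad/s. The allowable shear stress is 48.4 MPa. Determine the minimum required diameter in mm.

ω = 59.4 rad/s, so T = P/ω = 51.1×10³ / 59.40 = 860.3 N·m.
For a solid shaft τ_max = 16T/(πd³), so d = (16T/(π τ_allow))^(1/3) = (16·860.3/(π·4.84×10^7))^(1/3) = 0.04490 m.

44.9 mm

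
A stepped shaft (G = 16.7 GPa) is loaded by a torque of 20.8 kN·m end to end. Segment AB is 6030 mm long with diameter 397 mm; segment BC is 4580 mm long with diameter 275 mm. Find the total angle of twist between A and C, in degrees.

J_AB = π(0.397)⁴/32 = 2.44×10^-3 m⁴; J_BC = π(0.275)⁴/32 = 5.61×10^-4 m⁴.
θ = (T/G)·Σ L_i/J_i = (20800/16.7×10⁹)·(6.03/2.44×10^-3 + 4.58/5.61×10^-4) = 0.01324 rad.

0.759°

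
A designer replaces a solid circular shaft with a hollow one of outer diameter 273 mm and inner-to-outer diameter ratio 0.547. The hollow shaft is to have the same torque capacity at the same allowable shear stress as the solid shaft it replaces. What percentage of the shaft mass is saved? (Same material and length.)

Equal τ_max and T ⇒ the solid shaft needs d_s³ = d_o³(1−k⁴), so d_s = 273·(1−0.547⁴)^(1/3) = 264.6 mm.
Area ratio A_h/A_s = d_o²(1−k²)/d_s² = (1−k²)/(1−k⁴)^(2/3) = 0.7460.
Mass saving = 1 − 0.7460 = 25.4 %.

25.4 %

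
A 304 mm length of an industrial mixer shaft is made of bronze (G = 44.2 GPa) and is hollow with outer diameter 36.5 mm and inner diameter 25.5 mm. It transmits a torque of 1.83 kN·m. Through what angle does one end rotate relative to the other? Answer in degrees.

5.43°

J = π(d_o⁴ − d_i⁴)/32 = π(0.0365⁴ − 0.0255⁴)/32 = 1.327×10^-7 m⁴.
θ = T·L/(G·J) = 1830 × 0.304 / (44.2×10⁹ × 1.327×10^-7) = 0.09482 rad.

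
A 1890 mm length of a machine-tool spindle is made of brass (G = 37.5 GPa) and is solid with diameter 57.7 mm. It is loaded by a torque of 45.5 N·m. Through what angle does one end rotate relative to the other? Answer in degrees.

J = πd⁴/32 = π(0.0577)⁴/32 = 1.088×10^-6 m⁴.
θ = T·L/(G·J) = 45.50 × 1.89 / (37.5×10⁹ × 1.088×10^-6) = 2.107×10^-3 rad.

0.121°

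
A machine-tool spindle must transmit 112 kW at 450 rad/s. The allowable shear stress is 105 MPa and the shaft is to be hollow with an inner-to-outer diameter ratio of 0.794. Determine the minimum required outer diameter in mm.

ω = 450 rad/s, so T = P/ω = 112×10³ / 450.0 = 248.9 N·m.
For a hollow shaft with d_i/d_o = 0.794: τ_max = 16T/(π d_o³ (1−k⁴)), so d_o = [16T/(π τ_allow (1−k⁴))]^(1/3) = [16·248.9/(π·1.05×10^8·0.6026)]^(1/3) = 0.02716 m.

27.2 mm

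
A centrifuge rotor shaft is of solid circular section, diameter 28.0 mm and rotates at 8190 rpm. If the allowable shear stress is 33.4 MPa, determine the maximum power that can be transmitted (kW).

123 kW

J = πd⁴/32 = π(0.0280)⁴/32 = 6.034×10^-8 m⁴.
T_max = τ_allow·J/r = 3.34×10^7 × 6.034×10^-8 / 0.0140 = 144.0 N·m.
ω = 2π·8190/60 = 857.7 rad/s, so P_max = T_max·ω = 1.235×10^5 W.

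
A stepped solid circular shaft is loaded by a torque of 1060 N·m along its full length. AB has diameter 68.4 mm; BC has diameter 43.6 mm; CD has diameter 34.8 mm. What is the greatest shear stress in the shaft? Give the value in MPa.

Under the same torque, τ_max = 16T/(πd³) is largest where d is smallest — segment CD (d = 34.8 mm).
τ_max = 16·1060/(π·(0.0348)³) = 1.281×10^8 Pa.

128 MPa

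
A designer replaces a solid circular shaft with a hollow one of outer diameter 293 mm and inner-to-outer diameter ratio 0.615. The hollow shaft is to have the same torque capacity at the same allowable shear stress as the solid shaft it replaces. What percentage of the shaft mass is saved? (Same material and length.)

31.1 %

Equal τ_max and T ⇒ the solid shaft needs d_s³ = d_o³(1−k⁴), so d_s = 293·(1−0.615⁴)^(1/3) = 278.3 mm.
Area ratio A_h/A_s = d_o²(1−k²)/d_s² = (1−k²)/(1−k⁴)^(2/3) = 0.6892.
Mass saving = 1 − 0.6892 = 31.1 %.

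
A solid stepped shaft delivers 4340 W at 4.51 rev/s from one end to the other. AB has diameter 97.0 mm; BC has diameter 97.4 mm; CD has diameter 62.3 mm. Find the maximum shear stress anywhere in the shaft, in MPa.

ω = 2π·4.51 = 28.34 rad/s, so T = P/ω = 4340 / 28.34 = 153.2 N·m.
Under the same torque, τ_max = 16T/(πd³) is largest where d is smallest — segment CD (d = 62.3 mm).
τ_max = 16·153.2/(π·(0.0623)³) = 3.226×10^6 Pa.

3.23 MPa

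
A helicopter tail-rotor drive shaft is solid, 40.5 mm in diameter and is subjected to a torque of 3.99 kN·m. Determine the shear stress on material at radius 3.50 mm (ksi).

7.67 ksi

J = πd⁴/32 = π(0.0405)⁴/32 = 2.641×10^-7 m⁴.
Shear stress varies linearly with radius: τ = T·r/J = 3990 × 0.00350 / 2.641×10^-7 = 5.287×10^7 Pa.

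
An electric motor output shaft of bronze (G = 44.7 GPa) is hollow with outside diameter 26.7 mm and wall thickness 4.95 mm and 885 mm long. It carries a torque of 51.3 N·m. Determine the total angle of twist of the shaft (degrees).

J = π(d_o⁴ − d_i⁴)/32 = π(0.0267⁴ − 0.0168⁴)/32 = 4.207×10^-8 m⁴.
θ = T·L/(G·J) = 51.30 × 0.885 / (44.7×10⁹ × 4.207×10^-8) = 0.02414 rad.

1.38°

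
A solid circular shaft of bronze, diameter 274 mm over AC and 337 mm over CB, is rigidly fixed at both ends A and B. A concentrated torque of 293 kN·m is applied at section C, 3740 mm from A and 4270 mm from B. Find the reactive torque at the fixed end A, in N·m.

Compatibility: T_A·a/J_AC = T_B·b/J_CB with T_A + T_B = T₀.
J_AC = 5.53×10^-4 m⁴, J_CB = 1.27×10^-3 m⁴, so T_A = T₀·(J_AC/a)/((J_AC/a)+(J_CB/b)) = 97530 N·m, T_B = 195500 N·m.

97500 N·m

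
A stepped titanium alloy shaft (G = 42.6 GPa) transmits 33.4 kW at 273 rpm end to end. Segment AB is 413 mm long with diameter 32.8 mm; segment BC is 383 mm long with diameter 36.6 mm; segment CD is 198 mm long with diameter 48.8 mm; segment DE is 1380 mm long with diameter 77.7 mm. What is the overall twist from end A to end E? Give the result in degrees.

10.3°

ω = 2π·273/60 = 28.59 rad/s, so T = P/ω = 33.4×10³ / 28.59 = 1168 N·m.
J_AB = π(0.0328)⁴/32 = 1.14×10^-7 m⁴; J_BC = π(0.0366)⁴/32 = 1.76×10^-7 m⁴; J_CD = π(0.0488)⁴/32 = 5.57×10^-7 m⁴; J_DE = π(0.0777)⁴/32 = 3.58×10^-6 m⁴.
θ = (T/G)·Σ L_i/J_i = (1168/42.6×10⁹)·(0.413/1.14×10^-7 + 0.383/1.76×10^-7 + 0.198/5.57×10^-7 + 1.38/3.58×10^-6) = 0.1796 rad.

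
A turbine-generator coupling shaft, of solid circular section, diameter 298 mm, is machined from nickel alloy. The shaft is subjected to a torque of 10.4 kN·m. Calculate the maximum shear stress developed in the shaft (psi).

J = πd⁴/32 = π(0.298)⁴/32 = 7.742×10^-4 m⁴.
τ_max = T·r/J = 10400 × 0.149 / 7.742×10^-4 = 2.001×10^6 Pa.

290 psi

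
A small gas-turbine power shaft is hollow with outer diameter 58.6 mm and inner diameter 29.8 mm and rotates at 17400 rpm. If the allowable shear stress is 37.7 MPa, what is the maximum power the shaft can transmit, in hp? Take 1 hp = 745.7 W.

J = π(d_o⁴ − d_i⁴)/32 = π(0.0586⁴ − 0.0298⁴)/32 = 1.080×10^-6 m⁴.
T_max = τ_allow·J/r = 3.77×10^7 × 1.080×10^-6 / 0.0293 = 1390 N·m.
ω = 2π·17400/60 = 1822 rad/s, so P_max = T_max·ω = 2.533×10^6 W.

3400 hp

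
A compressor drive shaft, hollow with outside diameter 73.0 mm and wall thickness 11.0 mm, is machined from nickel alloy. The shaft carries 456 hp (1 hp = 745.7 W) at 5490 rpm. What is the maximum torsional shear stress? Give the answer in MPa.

10.2 MPa

ω = 2π·5490/60 = 574.9 rad/s, so T = P/ω = 456×745.7 / 574.9 = 591.5 N·m.
J = π(d_o⁴ − d_i⁴)/32 = π(0.0730⁴ − 0.0510⁴)/32 = 2.124×10^-6 m⁴.
τ_max = T·r/J = 591.5 × 0.0365 / 2.124×10^-6 = 1.016×10^7 Pa.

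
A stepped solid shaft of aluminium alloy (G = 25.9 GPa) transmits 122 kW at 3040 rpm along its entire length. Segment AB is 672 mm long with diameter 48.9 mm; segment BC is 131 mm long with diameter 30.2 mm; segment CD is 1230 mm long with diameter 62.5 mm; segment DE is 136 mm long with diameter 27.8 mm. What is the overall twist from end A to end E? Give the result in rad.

0.0879 rad

ω = 2π·3040/60 = 318.3 rad/s, so T = P/ω = 122×10³ / 318.3 = 383.2 N·m.
J_AB = π(0.0489)⁴/32 = 5.61×10^-7 m⁴; J_BC = π(0.0302)⁴/32 = 8.17×10^-8 m⁴; J_CD = π(0.0625)⁴/32 = 1.50×10^-6 m⁴; J_DE = π(0.0278)⁴/32 = 5.86×10^-8 m⁴.
θ = (T/G)·Σ L_i/J_i = (383.2/25.9×10⁹)·(0.672/5.61×10^-7 + 0.131/8.17×10^-8 + 1.23/1.50×10^-6 + 0.136/5.86×10^-8) = 0.08792 rad.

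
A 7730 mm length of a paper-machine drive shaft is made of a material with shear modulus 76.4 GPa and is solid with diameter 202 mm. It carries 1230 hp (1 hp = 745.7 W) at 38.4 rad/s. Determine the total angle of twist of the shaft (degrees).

0.847°

ω = 38.4 rad/s, so T = P/ω = 1230×745.7 / 38.40 = 23890 N·m.
J = πd⁴/32 = π(0.202)⁴/32 = 1.635×10^-4 m⁴.
θ = T·L/(G·J) = 23890 × 7.73 / (76.4×10⁹ × 1.635×10^-4) = 0.01478 rad.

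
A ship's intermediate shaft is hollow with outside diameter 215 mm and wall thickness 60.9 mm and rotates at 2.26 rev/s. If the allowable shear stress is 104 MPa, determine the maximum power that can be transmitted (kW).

J = π(d_o⁴ − d_i⁴)/32 = π(0.215⁴ − 0.0932⁴)/32 = 2.024×10^-4 m⁴.
T_max = τ_allow·J/r = 1.04×10^8 × 2.024×10^-4 / 0.107 = 195800 N·m.
ω = 2π·2.26 = 14.20 rad/s, so P_max = T_max·ω = 2.780×10^6 W.

2780 kW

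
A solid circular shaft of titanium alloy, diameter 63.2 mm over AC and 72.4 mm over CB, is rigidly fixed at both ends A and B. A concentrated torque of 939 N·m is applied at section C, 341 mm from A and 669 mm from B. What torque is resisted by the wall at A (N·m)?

500 N·m

Compatibility: T_A·a/J_AC = T_B·b/J_CB with T_A + T_B = T₀.
J_AC = 1.57×10^-6 m⁴, J_CB = 2.70×10^-6 m⁴, so T_A = T₀·(J_AC/a)/((J_AC/a)+(J_CB/b)) = 500.0 N·m, T_B = 439.0 N·m.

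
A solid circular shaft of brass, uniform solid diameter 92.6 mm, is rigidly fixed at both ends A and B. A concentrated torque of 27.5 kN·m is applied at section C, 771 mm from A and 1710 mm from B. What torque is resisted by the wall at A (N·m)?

19000 N·m

With uniform GJ and both ends fixed, compatibility θ_AC = θ_CB gives T_A·a = T_B·b, together with T_A + T_B = T₀.
T_A = T₀·b/(a+b) = 27500·1710/2481 = 18950 N·m; T_B = 8546 N·m.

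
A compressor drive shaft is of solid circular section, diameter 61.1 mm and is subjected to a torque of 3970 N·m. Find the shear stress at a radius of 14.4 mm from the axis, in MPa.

J = πd⁴/32 = π(0.0611)⁴/32 = 1.368×10^-6 m⁴.
Shear stress varies linearly with radius: τ = T·r/J = 3970 × 0.0144 / 1.368×10^-6 = 4.178×10^7 Pa.

41.8 MPa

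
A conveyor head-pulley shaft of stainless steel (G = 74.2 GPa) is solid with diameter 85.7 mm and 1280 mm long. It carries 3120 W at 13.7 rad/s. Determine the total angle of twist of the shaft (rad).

ω = 13.7 rad/s, so T = P/ω = 3120 / 13.70 = 227.7 N·m.
J = πd⁴/32 = π(0.0857)⁴/32 = 5.296×10^-6 m⁴.
θ = T·L/(G·J) = 227.7 × 1.28 / (74.2×10⁹ × 5.296×10^-6) = 7.419×10^-4 rad.

7.42e-4 rad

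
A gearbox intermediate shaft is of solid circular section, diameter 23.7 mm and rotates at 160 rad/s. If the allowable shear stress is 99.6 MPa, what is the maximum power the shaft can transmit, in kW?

41.7 kW

J = πd⁴/32 = π(0.0237)⁴/32 = 3.097×10^-8 m⁴.
T_max = τ_allow·J/r = 9.96×10^7 × 3.097×10^-8 / 0.0118 = 260.3 N·m.
ω = 160 rad/s, so P_max = T_max·ω = 4.165×10^4 W.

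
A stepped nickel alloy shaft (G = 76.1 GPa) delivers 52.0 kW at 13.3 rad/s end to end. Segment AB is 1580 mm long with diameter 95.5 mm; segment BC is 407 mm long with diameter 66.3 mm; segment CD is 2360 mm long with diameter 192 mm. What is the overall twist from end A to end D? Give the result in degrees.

ω = 13.3 rad/s, so T = P/ω = 52.0×10³ / 13.30 = 3910 N·m.
J_AB = π(0.0955)⁴/32 = 8.17×10^-6 m⁴; J_BC = π(0.0663)⁴/32 = 1.90×10^-6 m⁴; J_CD = π(0.192)⁴/32 = 1.33×10^-4 m⁴.
θ = (T/G)·Σ L_i/J_i = (3910/76.1×10⁹)·(1.58/8.17×10^-6 + 0.407/1.90×10^-6 + 2.36/1.33×10^-4) = 0.02187 rad.

1.25°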